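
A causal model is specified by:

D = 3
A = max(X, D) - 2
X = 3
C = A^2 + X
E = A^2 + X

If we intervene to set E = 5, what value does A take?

1

do(E=5) replaces the equation E = A^2 + X with the constant E = 5.
A is not downstream of the intervention, so its value is determined by the original equations.
A = max(X, D) - 2  [with X=3, D=3]  = 1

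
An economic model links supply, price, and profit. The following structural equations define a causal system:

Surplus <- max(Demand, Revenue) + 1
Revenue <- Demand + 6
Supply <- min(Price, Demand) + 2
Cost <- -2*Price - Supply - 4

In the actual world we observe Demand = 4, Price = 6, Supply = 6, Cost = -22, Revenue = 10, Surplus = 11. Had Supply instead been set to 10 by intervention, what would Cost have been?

The intervention breaks the incoming arrows to Supply: Supply <- min(Price, Demand) + 2 no longer applies, and Supply = 10.
Cost = -2*Price - Supply - 4  [with Price=6, Supply=10]  = -26

-26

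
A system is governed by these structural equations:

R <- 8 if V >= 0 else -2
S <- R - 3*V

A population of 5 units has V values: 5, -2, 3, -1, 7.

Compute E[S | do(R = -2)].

do(R=-2) breaks R's dependence on V. With R=-2 fixed, S across the units is -17, 4, -11, 1, -23, mean -9.2.

-9.2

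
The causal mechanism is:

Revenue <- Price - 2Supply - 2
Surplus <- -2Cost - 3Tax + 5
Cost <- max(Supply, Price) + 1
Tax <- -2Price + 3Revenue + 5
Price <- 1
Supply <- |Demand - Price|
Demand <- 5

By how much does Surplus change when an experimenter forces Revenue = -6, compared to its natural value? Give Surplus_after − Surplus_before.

-27

Under do(Revenue=-6), the mechanism Revenue <- Price - 2Supply - 2 is discarded; Revenue is fixed at -6.
Supply = |Demand - Price|  [with Demand=5, Price=1]  = 4
Cost = max(Supply, Price) + 1  [with Supply=4, Price=1]  = 5
Tax = -2Price + 3Revenue + 5  [with Price=1, Revenue=-6]  = -15
Surplus = -2Cost - 3Tax + 5  [with Cost=5, Tax=-15]  = 40
Without intervention: Supply = |Demand - Price|  [with Demand=5, Price=1]  = 4; Cost = max(Supply, Price) + 1  [with Supply=4, Price=1]  = 5; Revenue = Price - 2Supply - 2  [with Price=1, Supply=4]  = -9; Tax = -2Price + 3Revenue + 5  [with Price=1, Revenue=-9]  = -24; Surplus = -2Cost - 3Tax + 5  [with Cost=5, Tax=-24]  = 67.
Change = 40 − 67 = -27.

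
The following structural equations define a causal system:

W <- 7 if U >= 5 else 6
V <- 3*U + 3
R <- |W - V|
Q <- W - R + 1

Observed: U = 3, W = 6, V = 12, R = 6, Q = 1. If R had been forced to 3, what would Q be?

4

Intervening sets R = 3 and removes its equation (R <- |W - V|).
W = 7 if U >= 5 else 6  [with U=3]  = 6
Q = W - R + 1  [with W=6, R=3]  = 4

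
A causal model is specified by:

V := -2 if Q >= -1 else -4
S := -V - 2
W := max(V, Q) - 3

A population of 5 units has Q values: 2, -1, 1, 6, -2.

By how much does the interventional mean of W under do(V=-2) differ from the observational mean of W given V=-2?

-0.8

Every unit gets V=-2 under the intervention. W values become -1, -4, -2, 3, -5; E[W|do(V=-2)] = -1.8.
Observing V=-2 restricts to units where V's equation naturally yields -2: Q ∈ {2, -1, 1, 6}. In that subpopulation W = -1, -4, -2, 3, mean -1.
Difference = -1.8 − (-1) = -0.8.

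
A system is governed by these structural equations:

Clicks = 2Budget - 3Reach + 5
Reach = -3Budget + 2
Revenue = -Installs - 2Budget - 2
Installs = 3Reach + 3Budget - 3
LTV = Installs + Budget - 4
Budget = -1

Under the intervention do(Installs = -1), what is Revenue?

1

Intervening sets Installs = -1 and removes its equation (Installs = 3Reach + 3Budget - 3).
Revenue = -Installs - 2Budget - 2  [with Installs=-1, Budget=-1]  = 1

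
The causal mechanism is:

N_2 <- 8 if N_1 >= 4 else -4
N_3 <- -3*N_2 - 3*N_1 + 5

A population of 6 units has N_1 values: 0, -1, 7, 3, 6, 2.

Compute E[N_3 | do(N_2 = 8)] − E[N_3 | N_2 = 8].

do(N_2=8) breaks N_2's dependence on N_1. With N_2=8 fixed, N_3 across the units is -19, -16, -40, -28, -37, -25, mean -27.5.
E[N_3|N_2=8] averages over only the 2 units with N_2=8 (N_1 = 7, 6): N_3 = -40, -37, mean -38.5.
Difference = -27.5 − (-38.5) = 11.

11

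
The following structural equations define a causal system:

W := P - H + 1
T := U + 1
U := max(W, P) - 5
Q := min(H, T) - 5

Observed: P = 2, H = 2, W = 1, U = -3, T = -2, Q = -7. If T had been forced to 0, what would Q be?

-5

The intervention breaks the incoming arrows to T: T := U + 1 no longer applies, and T = 0.
Q = min(H, T) - 5  [with H=2, T=0]  = -5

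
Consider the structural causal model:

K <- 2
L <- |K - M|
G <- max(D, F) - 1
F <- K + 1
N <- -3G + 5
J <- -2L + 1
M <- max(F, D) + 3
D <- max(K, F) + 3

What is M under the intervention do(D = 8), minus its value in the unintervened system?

2

The intervention breaks the incoming arrows to D: D <- max(K, F) + 3 no longer applies, and D = 8.
F = K + 1  [with K=2]  = 3
M = max(F, D) + 3  [with F=3, D=8]  = 11
Without intervention: F = K + 1  [with K=2]  = 3; D = max(K, F) + 3  [with K=2, F=3]  = 6; M = max(F, D) + 3  [with F=3, D=6]  = 9.
Change = 11 − 9 = 2.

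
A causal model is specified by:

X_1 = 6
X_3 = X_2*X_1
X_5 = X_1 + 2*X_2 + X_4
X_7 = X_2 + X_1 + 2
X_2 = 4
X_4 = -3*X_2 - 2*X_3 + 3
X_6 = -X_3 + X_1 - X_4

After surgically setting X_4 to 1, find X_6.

-19

Under do(X_4=1), the mechanism X_4 = -3*X_2 - 2*X_3 + 3 is discarded; X_4 is fixed at 1.
X_3 = X_2*X_1  [with X_2=4, X_1=6]  = 24
X_6 = -X_3 + X_1 - X_4  [with X_3=24, X_1=6, X_4=1]  = -19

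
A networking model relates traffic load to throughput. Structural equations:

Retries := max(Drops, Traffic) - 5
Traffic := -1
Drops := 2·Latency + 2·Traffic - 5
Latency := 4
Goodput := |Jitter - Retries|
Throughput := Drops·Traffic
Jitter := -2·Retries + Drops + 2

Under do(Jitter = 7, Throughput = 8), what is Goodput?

Under do(Jitter = 7, Throughput = 8), each intervened variable's structural equation is replaced by its fixed value.
Drops = 2·Latency + 2·Traffic - 5  [with Latency=4, Traffic=-1]  = 1
Retries = max(Drops, Traffic) - 5  [with Drops=1, Traffic=-1]  = -4
Goodput = |Jitter - Retries|  [with Jitter=7, Retries=-4]  = 11

11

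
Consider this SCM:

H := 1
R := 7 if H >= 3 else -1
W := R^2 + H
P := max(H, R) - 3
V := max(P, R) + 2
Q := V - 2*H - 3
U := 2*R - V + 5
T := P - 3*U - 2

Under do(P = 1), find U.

0

The intervention breaks the incoming arrows to P: P := max(H, R) - 3 no longer applies, and P = 1.
R = 7 if H >= 3 else -1  [with H=1]  = -1
V = max(P, R) + 2  [with P=1, R=-1]  = 3
U = 2*R - V + 5  [with R=-1, V=3]  = 0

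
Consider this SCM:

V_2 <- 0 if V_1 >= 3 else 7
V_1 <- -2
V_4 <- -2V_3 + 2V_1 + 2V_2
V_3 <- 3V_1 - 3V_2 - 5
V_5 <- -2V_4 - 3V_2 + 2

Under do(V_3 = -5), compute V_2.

7

Under do(V_3=-5), the mechanism V_3 <- 3V_1 - 3V_2 - 5 is discarded; V_3 is fixed at -5.
Since V_2 is not a descendant of the intervened variable, it is unaffected.
V_2 = 0 if V_1 >= 3 else 7  [with V_1=-2]  = 7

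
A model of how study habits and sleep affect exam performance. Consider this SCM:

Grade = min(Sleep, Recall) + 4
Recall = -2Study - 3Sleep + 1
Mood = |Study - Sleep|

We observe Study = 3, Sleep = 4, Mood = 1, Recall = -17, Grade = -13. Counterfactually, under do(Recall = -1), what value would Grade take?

Intervening sets Recall = -1 and removes its equation (Recall = -2Study - 3Sleep + 1).
Grade = min(Sleep, Recall) + 4  [with Sleep=4, Recall=-1]  = 3

3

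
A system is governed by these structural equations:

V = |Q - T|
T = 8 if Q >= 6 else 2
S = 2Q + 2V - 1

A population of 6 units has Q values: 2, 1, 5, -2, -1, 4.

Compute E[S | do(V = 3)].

The intervention sets V=3 in all 6 units regardless of Q. Recomputing S per unit gives 9, 7, 15, 1, 3, 13; average 8.

8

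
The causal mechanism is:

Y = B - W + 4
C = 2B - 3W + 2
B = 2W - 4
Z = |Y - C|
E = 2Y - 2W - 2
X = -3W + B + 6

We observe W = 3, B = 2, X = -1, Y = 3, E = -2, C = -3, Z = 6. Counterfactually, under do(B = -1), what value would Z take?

9

Under do(B=-1), the mechanism B = 2W - 4 is discarded; B is fixed at -1.
Y = B - W + 4  [with B=-1, W=3]  = 0
C = 2B - 3W + 2  [with B=-1, W=3]  = -9
Z = |Y - C|  [with Y=0, C=-9]  = 9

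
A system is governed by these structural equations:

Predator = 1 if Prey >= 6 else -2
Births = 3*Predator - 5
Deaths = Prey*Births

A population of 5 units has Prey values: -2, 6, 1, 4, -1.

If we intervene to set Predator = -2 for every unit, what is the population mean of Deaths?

Every unit gets Predator=-2 under the intervention. Deaths values become 22, -66, -11, -44, 11; E[Deaths|do(Predator=-2)] = -17.6.

-17.6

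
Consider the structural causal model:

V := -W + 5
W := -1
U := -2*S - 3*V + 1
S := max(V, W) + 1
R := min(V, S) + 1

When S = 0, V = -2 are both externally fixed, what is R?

-1

The joint intervention fixes S = 0, V = -2, removing each variable's own equation.
R = min(V, S) + 1  [with V=-2, S=0]  = -1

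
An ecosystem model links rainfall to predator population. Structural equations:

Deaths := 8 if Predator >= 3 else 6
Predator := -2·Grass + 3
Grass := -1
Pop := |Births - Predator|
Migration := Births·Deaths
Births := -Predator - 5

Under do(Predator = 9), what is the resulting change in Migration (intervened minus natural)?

do(Predator=9) replaces the equation Predator := -2·Grass + 3 with the constant Predator = 9.
Births = -Predator - 5  [with Predator=9]  = -14
Deaths = 8 if Predator >= 3 else 6  [with Predator=9]  = 8
Migration = Births·Deaths  [with Births=-14, Deaths=8]  = -112
Without intervention: Predator = -2·Grass + 3  [with Grass=-1]  = 5; Births = -Predator - 5  [with Predator=5]  = -10; Deaths = 8 if Predator >= 3 else 6  [with Predator=5]  = 8; Migration = Births·Deaths  [with Births=-10, Deaths=8]  = -80.
Change = -112 − (-80) = -32.

-32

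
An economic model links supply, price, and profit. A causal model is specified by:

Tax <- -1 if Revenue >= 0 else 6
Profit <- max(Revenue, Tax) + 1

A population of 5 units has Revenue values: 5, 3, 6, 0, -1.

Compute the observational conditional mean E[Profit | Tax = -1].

4.5

Observing Tax=-1 restricts to units where Tax's equation naturally yields -1: Revenue ∈ {5, 3, 6, 0}. In that subpopulation Profit = 6, 4, 7, 1, mean 4.5.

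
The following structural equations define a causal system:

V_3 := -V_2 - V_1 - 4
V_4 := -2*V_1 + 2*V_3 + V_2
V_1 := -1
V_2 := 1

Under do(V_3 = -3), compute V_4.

The intervention breaks the incoming arrows to V_3: V_3 := -V_2 - V_1 - 4 no longer applies, and V_3 = -3.
V_4 = -2*V_1 + 2*V_3 + V_2  [with V_1=-1, V_3=-3, V_2=1]  = -3

-3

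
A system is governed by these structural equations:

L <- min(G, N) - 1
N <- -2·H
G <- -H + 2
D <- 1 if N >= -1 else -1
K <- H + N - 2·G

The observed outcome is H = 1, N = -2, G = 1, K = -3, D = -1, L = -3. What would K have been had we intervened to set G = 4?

-9

The intervention breaks the incoming arrows to G: G <- -H + 2 no longer applies, and G = 4.
N = -2·H  [with H=1]  = -2
K = H + N - 2·G  [with H=1, N=-2, G=4]  = -9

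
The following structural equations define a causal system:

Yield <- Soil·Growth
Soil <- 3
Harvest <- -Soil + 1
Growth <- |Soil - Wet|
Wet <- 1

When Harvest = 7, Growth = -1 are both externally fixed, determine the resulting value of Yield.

-3

Under do(Harvest = 7, Growth = -1), each intervened variable's structural equation is replaced by its fixed value.
Yield = Soil·Growth  [with Soil=3, Growth=-1]  = -3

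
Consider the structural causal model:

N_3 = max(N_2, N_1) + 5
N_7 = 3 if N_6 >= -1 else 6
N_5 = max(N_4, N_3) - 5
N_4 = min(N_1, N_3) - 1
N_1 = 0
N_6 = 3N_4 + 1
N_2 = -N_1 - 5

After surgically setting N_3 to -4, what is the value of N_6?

The intervention breaks the incoming arrows to N_3: N_3 = max(N_2, N_1) + 5 no longer applies, and N_3 = -4.
N_4 = min(N_1, N_3) - 1  [with N_1=0, N_3=-4]  = -5
N_6 = 3N_4 + 1  [with N_4=-5]  = -14

-14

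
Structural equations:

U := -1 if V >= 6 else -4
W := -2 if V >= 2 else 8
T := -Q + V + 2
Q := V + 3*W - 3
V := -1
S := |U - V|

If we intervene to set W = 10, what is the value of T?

do(W=10) replaces the equation W := -2 if V >= 2 else 8 with the constant W = 10.
Q = V + 3*W - 3  [with V=-1, W=10]  = 26
T = -Q + V + 2  [with Q=26, V=-1]  = -25

-25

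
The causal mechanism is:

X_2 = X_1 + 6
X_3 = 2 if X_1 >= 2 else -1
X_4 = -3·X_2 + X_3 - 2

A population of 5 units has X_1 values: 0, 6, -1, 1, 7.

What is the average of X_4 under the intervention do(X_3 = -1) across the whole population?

-28.8

do(X_3=-1) breaks X_3's dependence on X_1. With X_3=-1 fixed, X_4 across the units is -21, -39, -18, -24, -42, mean -28.8.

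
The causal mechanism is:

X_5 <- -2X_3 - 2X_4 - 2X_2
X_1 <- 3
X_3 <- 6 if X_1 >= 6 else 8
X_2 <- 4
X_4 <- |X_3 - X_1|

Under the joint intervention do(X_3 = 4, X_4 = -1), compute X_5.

-14

Setting X_3 = 4, X_4 = -1 by intervention discards those variables' equations.
X_5 = -2X_3 - 2X_4 - 2X_2  [with X_3=4, X_4=-1, X_2=4]  = -14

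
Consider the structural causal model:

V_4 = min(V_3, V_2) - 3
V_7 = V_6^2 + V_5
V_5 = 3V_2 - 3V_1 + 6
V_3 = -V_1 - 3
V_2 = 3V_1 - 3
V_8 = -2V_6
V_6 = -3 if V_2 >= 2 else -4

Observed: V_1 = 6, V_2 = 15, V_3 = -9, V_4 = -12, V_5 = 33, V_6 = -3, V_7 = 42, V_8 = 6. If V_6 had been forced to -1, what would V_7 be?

34

Intervening sets V_6 = -1 and removes its equation (V_6 = -3 if V_2 >= 2 else -4).
V_2 = 3V_1 - 3  [with V_1=6]  = 15
V_5 = 3V_2 - 3V_1 + 6  [with V_2=15, V_1=6]  = 33
V_7 = V_6^2 + V_5  [with V_6=-1, V_5=33]  = 34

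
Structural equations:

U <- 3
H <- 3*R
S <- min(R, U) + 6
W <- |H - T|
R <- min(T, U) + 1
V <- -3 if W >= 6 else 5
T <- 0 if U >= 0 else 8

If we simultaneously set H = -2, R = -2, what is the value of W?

2

The joint intervention fixes H = -2, R = -2, removing each variable's own equation.
T = 0 if U >= 0 else 8  [with U=3]  = 0
W = |H - T|  [with H=-2, T=0]  = 2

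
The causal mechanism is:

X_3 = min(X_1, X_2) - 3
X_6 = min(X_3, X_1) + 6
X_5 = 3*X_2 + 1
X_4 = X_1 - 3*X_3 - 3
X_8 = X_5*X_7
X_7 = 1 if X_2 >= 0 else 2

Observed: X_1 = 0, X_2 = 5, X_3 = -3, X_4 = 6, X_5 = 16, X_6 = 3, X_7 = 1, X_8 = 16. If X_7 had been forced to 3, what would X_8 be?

do(X_7=3) replaces the equation X_7 = 1 if X_2 >= 0 else 2 with the constant X_7 = 3.
X_5 = 3*X_2 + 1  [with X_2=5]  = 16
X_8 = X_5*X_7  [with X_5=16, X_7=3]  = 48

48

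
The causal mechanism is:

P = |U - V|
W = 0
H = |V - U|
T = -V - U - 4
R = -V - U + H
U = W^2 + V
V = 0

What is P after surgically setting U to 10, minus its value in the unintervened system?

10

do(U=10) replaces the equation U = W^2 + V with the constant U = 10.
P = |U - V|  [with U=10, V=0]  = 10
Without intervention: U = W^2 + V  [with W=0, V=0]  = 0; P = |U - V|  [with U=0, V=0]  = 0.
Change = 10 − 0 = 10.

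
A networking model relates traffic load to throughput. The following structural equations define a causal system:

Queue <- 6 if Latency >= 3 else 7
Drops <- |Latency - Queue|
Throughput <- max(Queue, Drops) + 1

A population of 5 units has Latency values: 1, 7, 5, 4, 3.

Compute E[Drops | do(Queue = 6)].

2.4

Under do(Queue=6), Queue's equation is replaced by Queue=6 for every unit. Per-unit Drops: 5, 1, 1, 2, 3. Mean = 2.4.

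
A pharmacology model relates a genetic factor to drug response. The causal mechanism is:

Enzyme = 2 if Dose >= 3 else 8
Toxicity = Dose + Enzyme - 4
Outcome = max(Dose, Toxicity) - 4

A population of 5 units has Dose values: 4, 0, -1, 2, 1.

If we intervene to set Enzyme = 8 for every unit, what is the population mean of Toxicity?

The intervention sets Enzyme=8 in all 5 units regardless of Dose. Recomputing Toxicity per unit gives 8, 4, 3, 6, 5; average 5.2.

5.2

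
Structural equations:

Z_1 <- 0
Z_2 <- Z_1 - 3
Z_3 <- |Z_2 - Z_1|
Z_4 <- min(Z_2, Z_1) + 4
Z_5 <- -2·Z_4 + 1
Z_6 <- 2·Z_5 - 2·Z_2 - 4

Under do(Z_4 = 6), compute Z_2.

-3

The intervention breaks the incoming arrows to Z_4: Z_4 <- min(Z_2, Z_1) + 4 no longer applies, and Z_4 = 6.
Since Z_2 is not a descendant of the intervened variable, it is unaffected.
Z_2 = Z_1 - 3  [with Z_1=0]  = -3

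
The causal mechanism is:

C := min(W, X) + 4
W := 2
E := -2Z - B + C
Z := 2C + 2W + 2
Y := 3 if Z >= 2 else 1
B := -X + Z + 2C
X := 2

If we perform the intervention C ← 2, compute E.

-30

The intervention breaks the incoming arrows to C: C := min(W, X) + 4 no longer applies, and C = 2.
Z = 2C + 2W + 2  [with C=2, W=2]  = 10
B = -X + Z + 2C  [with X=2, Z=10, C=2]  = 12
E = -2Z - B + C  [with Z=10, B=12, C=2]  = -30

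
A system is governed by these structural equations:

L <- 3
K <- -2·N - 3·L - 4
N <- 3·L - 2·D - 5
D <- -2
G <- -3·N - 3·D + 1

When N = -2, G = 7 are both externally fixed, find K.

-9

The joint intervention fixes N = -2, G = 7, removing each variable's own equation.
K = -2·N - 3·L - 4  [with N=-2, L=3]  = -9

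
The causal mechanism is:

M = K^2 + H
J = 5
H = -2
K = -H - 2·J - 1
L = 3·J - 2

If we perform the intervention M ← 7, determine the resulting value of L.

Intervening sets M = 7 and removes its equation (M = K^2 + H).
No directed path runs from M to L, so L keeps its natural value.
L = 3·J - 2  [with J=5]  = 13

13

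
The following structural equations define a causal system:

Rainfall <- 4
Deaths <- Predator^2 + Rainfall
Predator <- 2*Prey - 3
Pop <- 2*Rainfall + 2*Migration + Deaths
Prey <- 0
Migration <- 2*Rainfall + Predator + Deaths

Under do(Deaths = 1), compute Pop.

21

Under do(Deaths=1), the mechanism Deaths <- Predator^2 + Rainfall is discarded; Deaths is fixed at 1.
Predator = 2*Prey - 3  [with Prey=0]  = -3
Migration = 2*Rainfall + Predator + Deaths  [with Rainfall=4, Predator=-3, Deaths=1]  = 6
Pop = 2*Rainfall + 2*Migration + Deaths  [with Rainfall=4, Migration=6, Deaths=1]  = 21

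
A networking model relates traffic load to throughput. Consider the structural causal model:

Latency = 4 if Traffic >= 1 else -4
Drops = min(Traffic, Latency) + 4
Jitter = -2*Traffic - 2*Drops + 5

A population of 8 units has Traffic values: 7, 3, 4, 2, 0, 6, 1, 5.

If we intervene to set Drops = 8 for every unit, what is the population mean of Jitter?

The intervention sets Drops=8 in all 8 units regardless of Traffic. Recomputing Jitter per unit gives -25, -17, -19, -15, -11, -23, -13, -21; average -18.

-18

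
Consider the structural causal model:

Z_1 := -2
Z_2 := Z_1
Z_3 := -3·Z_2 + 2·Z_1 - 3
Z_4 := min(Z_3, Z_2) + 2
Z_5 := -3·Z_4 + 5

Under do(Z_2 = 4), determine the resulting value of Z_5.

56

do(Z_2=4) replaces the equation Z_2 := Z_1 with the constant Z_2 = 4.
Z_3 = -3·Z_2 + 2·Z_1 - 3  [with Z_2=4, Z_1=-2]  = -19
Z_4 = min(Z_3, Z_2) + 2  [with Z_3=-19, Z_2=4]  = -17
Z_5 = -3·Z_4 + 5  [with Z_4=-17]  = 56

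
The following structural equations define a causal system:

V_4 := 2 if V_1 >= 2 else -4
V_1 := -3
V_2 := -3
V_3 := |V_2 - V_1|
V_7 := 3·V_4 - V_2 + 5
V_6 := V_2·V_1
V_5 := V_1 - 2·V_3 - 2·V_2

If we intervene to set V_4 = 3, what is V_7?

The intervention breaks the incoming arrows to V_4: V_4 := 2 if V_1 >= 2 else -4 no longer applies, and V_4 = 3.
V_7 = 3·V_4 - V_2 + 5  [with V_4=3, V_2=-3]  = 17

17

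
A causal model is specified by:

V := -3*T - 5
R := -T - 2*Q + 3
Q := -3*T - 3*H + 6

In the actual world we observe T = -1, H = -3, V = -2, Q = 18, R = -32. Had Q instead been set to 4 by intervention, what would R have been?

-4

Intervening sets Q = 4 and removes its equation (Q := -3*T - 3*H + 6).
R = -T - 2*Q + 3  [with T=-1, Q=4]  = -4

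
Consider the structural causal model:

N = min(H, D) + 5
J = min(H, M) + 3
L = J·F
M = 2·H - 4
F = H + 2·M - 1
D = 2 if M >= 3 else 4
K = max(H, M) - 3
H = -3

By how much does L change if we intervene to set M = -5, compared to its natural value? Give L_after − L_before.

do(M=-5) replaces the equation M = 2·H - 4 with the constant M = -5.
F = H + 2·M - 1  [with H=-3, M=-5]  = -14
J = min(H, M) + 3  [with H=-3, M=-5]  = -2
L = J·F  [with J=-2, F=-14]  = 28
Without intervention: M = 2·H - 4  [with H=-3]  = -10; F = H + 2·M - 1  [with H=-3, M=-10]  = -24; J = min(H, M) + 3  [with H=-3, M=-10]  = -7; L = J·F  [with J=-7, F=-24]  = 168.
Change = 28 − 168 = -140.

-140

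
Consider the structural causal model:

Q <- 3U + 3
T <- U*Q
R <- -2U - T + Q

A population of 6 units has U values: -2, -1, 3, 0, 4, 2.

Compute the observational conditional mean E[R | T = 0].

2.5

E[R|T=0] averages over only the 2 units with T=0 (U = -1, 0): R = 2, 3, mean 2.5.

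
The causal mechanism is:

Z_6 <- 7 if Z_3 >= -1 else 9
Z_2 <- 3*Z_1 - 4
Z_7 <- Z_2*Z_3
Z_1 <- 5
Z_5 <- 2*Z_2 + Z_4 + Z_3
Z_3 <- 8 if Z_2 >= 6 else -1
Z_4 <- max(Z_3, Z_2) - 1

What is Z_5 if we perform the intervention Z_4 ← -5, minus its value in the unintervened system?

Intervening sets Z_4 = -5 and removes its equation (Z_4 <- max(Z_3, Z_2) - 1).
Z_2 = 3*Z_1 - 4  [with Z_1=5]  = 11
Z_3 = 8 if Z_2 >= 6 else -1  [with Z_2=11]  = 8
Z_5 = 2*Z_2 + Z_4 + Z_3  [with Z_2=11, Z_4=-5, Z_3=8]  = 25
Without intervention: Z_2 = 3*Z_1 - 4  [with Z_1=5]  = 11; Z_3 = 8 if Z_2 >= 6 else -1  [with Z_2=11]  = 8; Z_4 = max(Z_3, Z_2) - 1  [with Z_3=8, Z_2=11]  = 10; Z_5 = 2*Z_2 + Z_4 + Z_3  [with Z_2=11, Z_4=10, Z_3=8]  = 40.
Change = 25 − 40 = -15.

-15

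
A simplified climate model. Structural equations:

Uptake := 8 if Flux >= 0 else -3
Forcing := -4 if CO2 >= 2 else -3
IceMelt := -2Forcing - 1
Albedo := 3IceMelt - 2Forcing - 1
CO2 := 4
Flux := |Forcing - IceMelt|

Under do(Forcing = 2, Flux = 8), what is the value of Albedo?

-20

The joint intervention fixes Forcing = 2, Flux = 8, removing each variable's own equation.
IceMelt = -2Forcing - 1  [with Forcing=2]  = -5
Albedo = 3IceMelt - 2Forcing - 1  [with IceMelt=-5, Forcing=2]  = -20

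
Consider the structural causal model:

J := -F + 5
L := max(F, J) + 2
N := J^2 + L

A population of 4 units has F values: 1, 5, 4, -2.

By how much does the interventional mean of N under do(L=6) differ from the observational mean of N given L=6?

8

do(L=6) breaks L's dependence on F. With L=6 fixed, N across the units is 22, 6, 7, 55, mean 22.5.
E[N|L=6] averages over only the 2 units with L=6 (F = 1, 4): N = 22, 7, mean 14.5.
Difference = 22.5 − 14.5 = 8.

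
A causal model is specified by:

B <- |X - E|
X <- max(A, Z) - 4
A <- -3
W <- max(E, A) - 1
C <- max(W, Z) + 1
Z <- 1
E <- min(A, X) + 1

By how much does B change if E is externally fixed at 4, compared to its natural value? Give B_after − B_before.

6

Under do(E=4), the mechanism E <- min(A, X) + 1 is discarded; E is fixed at 4.
X = max(A, Z) - 4  [with A=-3, Z=1]  = -3
B = |X - E|  [with X=-3, E=4]  = 7
Without intervention: X = max(A, Z) - 4  [with A=-3, Z=1]  = -3; E = min(A, X) + 1  [with A=-3, X=-3]  = -2; B = |X - E|  [with X=-3, E=-2]  = 1.
Change = 7 − 1 = 6.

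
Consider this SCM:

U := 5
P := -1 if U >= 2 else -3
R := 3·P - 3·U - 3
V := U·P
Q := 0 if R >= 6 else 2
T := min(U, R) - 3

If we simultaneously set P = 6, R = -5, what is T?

Under do(P = 6, R = -5), each intervened variable's structural equation is replaced by its fixed value.
T = min(U, R) - 3  [with U=5, R=-5]  = -8

-8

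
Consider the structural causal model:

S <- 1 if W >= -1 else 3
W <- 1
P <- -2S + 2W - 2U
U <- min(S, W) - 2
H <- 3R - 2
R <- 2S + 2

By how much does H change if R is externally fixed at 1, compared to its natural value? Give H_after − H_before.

The intervention breaks the incoming arrows to R: R <- 2S + 2 no longer applies, and R = 1.
H = 3R - 2  [with R=1]  = 1
Without intervention: S = 1 if W >= -1 else 3  [with W=1]  = 1; R = 2S + 2  [with S=1]  = 4; H = 3R - 2  [with R=4]  = 10.
Change = 1 − 10 = -9.

-9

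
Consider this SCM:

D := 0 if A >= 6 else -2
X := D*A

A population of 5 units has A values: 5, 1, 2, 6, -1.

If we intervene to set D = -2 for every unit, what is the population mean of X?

do(D=-2) breaks D's dependence on A. With D=-2 fixed, X across the units is -10, -2, -4, -12, 2, mean -5.2.

-5.2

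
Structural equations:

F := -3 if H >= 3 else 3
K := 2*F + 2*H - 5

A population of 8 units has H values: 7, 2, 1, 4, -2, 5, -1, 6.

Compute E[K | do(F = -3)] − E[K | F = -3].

-5.5

Every unit gets F=-3 under the intervention. K values become 3, -7, -9, -3, -15, -1, -13, 1; E[K|do(F=-3)] = -5.5.
Observing F=-3 restricts to units where F's equation naturally yields -3: H ∈ {7, 4, 5, 6}. In that subpopulation K = 3, -3, -1, 1, mean 0.
Difference = -5.5 − 0 = -5.5.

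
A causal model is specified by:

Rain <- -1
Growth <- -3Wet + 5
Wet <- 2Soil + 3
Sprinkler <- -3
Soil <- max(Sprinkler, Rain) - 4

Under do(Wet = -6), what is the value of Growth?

23

Intervening sets Wet = -6 and removes its equation (Wet <- 2Soil + 3).
Growth = -3Wet + 5  [with Wet=-6]  = 23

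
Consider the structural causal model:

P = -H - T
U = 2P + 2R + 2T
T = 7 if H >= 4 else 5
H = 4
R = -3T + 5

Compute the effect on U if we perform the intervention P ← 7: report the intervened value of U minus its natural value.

Intervening sets P = 7 and removes its equation (P = -H - T).
T = 7 if H >= 4 else 5  [with H=4]  = 7
R = -3T + 5  [with T=7]  = -16
U = 2P + 2R + 2T  [with P=7, R=-16, T=7]  = -4
Without intervention: T = 7 if H >= 4 else 5  [with H=4]  = 7; R = -3T + 5  [with T=7]  = -16; P = -H - T  [with H=4, T=7]  = -11; U = 2P + 2R + 2T  [with P=-11, R=-16, T=7]  = -40.
Change = -4 − (-40) = 36.

36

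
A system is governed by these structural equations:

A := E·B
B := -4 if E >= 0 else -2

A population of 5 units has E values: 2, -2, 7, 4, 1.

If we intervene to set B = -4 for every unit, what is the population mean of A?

do(B=-4) breaks B's dependence on E. With B=-4 fixed, A across the units is -8, 8, -28, -16, -4, mean -9.6.

-9.6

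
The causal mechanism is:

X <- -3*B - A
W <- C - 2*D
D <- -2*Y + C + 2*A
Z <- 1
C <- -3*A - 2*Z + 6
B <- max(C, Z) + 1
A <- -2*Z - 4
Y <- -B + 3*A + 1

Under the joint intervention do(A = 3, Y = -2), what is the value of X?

Setting A = 3, Y = -2 by intervention discards those variables' equations.
C = -3*A - 2*Z + 6  [with A=3, Z=1]  = -5
B = max(C, Z) + 1  [with C=-5, Z=1]  = 2
X = -3*B - A  [with B=2, A=3]  = -9

-9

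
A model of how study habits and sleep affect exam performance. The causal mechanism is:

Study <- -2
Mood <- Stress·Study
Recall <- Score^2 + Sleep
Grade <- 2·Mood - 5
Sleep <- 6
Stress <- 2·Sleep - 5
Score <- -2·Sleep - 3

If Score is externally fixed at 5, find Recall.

Under do(Score=5), the mechanism Score <- -2·Sleep - 3 is discarded; Score is fixed at 5.
Recall = Score^2 + Sleep  [with Score=5, Sleep=6]  = 31

31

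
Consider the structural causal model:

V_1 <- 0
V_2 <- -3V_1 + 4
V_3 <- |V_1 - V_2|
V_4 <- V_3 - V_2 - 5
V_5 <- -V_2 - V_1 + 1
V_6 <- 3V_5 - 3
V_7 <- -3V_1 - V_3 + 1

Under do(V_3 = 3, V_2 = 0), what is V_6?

Setting V_3 = 3, V_2 = 0 by intervention discards those variables' equations.
V_5 = -V_2 - V_1 + 1  [with V_2=0, V_1=0]  = 1
V_6 = 3V_5 - 3  [with V_5=1]  = 0

0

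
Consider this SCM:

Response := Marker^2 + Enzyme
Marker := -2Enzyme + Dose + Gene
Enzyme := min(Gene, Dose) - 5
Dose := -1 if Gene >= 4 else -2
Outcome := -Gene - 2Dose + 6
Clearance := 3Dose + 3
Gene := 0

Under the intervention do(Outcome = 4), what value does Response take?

137

The intervention breaks the incoming arrows to Outcome: Outcome := -Gene - 2Dose + 6 no longer applies, and Outcome = 4.
Response is not downstream of the intervention, so its value is determined by the original equations.
Dose = -1 if Gene >= 4 else -2  [with Gene=0]  = -2
Enzyme = min(Gene, Dose) - 5  [with Gene=0, Dose=-2]  = -7
Marker = -2Enzyme + Dose + Gene  [with Enzyme=-7, Dose=-2, Gene=0]  = 12
Response = Marker^2 + Enzyme  [with Marker=12, Enzyme=-7]  = 137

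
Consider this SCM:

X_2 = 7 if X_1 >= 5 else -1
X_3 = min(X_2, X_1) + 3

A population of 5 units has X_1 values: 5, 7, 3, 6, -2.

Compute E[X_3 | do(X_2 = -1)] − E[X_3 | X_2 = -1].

do(X_2=-1) breaks X_2's dependence on X_1. With X_2=-1 fixed, X_3 across the units is 2, 2, 2, 2, 1, mean 1.8.
Observing X_2=-1 restricts to units where X_2's equation naturally yields -1: X_1 ∈ {3, -2}. In that subpopulation X_3 = 2, 1, mean 1.5.
Difference = 1.8 − 1.5 = 0.3.

0.3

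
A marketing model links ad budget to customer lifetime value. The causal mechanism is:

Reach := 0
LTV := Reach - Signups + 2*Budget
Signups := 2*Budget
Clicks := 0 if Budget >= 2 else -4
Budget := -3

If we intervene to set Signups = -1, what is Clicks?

Under do(Signups=-1), the mechanism Signups := 2*Budget is discarded; Signups is fixed at -1.
Since Clicks is not a descendant of the intervened variable, it is unaffected.
Clicks = 0 if Budget >= 2 else -4  [with Budget=-3]  = -4

-4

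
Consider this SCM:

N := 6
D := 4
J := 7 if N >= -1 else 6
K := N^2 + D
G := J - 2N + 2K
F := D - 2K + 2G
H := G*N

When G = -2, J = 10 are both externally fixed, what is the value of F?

-80

The joint intervention fixes G = -2, J = 10, removing each variable's own equation.
K = N^2 + D  [with N=6, D=4]  = 40
F = D - 2K + 2G  [with D=4, K=40, G=-2]  = -80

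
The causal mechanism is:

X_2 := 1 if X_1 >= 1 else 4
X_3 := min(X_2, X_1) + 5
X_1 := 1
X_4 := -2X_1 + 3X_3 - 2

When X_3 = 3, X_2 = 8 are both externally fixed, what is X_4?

5

The joint intervention fixes X_3 = 3, X_2 = 8, removing each variable's own equation.
X_4 = -2X_1 + 3X_3 - 2  [with X_1=1, X_3=3]  = 5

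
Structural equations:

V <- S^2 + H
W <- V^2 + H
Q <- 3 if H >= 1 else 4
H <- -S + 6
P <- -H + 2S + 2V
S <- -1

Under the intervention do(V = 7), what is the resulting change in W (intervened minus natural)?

do(V=7) replaces the equation V <- S^2 + H with the constant V = 7.
H = -S + 6  [with S=-1]  = 7
W = V^2 + H  [with V=7, H=7]  = 56
Without intervention: H = -S + 6  [with S=-1]  = 7; V = S^2 + H  [with S=-1, H=7]  = 8; W = V^2 + H  [with V=8, H=7]  = 71.
Change = 56 − 71 = -15.

-15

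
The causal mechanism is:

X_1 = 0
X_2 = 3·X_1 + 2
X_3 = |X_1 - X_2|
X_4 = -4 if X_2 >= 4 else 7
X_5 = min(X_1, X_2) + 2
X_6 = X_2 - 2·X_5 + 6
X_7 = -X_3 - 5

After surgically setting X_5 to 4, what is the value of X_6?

0

The intervention breaks the incoming arrows to X_5: X_5 = min(X_1, X_2) + 2 no longer applies, and X_5 = 4.
X_2 = 3·X_1 + 2  [with X_1=0]  = 2
X_6 = X_2 - 2·X_5 + 6  [with X_2=2, X_5=4]  = 0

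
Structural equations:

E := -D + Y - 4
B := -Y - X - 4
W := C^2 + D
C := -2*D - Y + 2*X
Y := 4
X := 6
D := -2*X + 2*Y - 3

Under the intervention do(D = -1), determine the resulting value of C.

10

The intervention breaks the incoming arrows to D: D := -2*X + 2*Y - 3 no longer applies, and D = -1.
C = -2*D - Y + 2*X  [with D=-1, Y=4, X=6]  = 10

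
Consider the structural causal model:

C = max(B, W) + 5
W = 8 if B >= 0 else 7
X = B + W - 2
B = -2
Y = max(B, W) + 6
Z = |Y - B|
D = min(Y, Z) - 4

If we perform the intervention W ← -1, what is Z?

7

Under do(W=-1), the mechanism W = 8 if B >= 0 else 7 is discarded; W is fixed at -1.
Y = max(B, W) + 6  [with B=-2, W=-1]  = 5
Z = |Y - B|  [with Y=5, B=-2]  = 7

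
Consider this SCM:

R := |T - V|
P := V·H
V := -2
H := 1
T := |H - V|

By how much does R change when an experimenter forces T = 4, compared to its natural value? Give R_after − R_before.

do(T=4) replaces the equation T := |H - V| with the constant T = 4.
R = |T - V|  [with T=4, V=-2]  = 6
Without intervention: T = |H - V|  [with H=1, V=-2]  = 3; R = |T - V|  [with T=3, V=-2]  = 5.
Change = 6 − 5 = 1.

1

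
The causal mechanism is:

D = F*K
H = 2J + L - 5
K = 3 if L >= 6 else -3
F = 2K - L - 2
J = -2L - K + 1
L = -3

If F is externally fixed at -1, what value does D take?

3

do(F=-1) replaces the equation F = 2K - L - 2 with the constant F = -1.
K = 3 if L >= 6 else -3  [with L=-3]  = -3
D = F*K  [with F=-1, K=-3]  = 3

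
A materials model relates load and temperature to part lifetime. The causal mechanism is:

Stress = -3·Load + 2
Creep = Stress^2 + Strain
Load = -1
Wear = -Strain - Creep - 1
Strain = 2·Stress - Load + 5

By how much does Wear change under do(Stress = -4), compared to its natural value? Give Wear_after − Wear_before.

do(Stress=-4) replaces the equation Stress = -3·Load + 2 with the constant Stress = -4.
Strain = 2·Stress - Load + 5  [with Stress=-4, Load=-1]  = -2
Creep = Stress^2 + Strain  [with Stress=-4, Strain=-2]  = 14
Wear = -Strain - Creep - 1  [with Strain=-2, Creep=14]  = -13
Without intervention: Stress = -3·Load + 2  [with Load=-1]  = 5; Strain = 2·Stress - Load + 5  [with Stress=5, Load=-1]  = 16; Creep = Stress^2 + Strain  [with Stress=5, Strain=16]  = 41; Wear = -Strain - Creep - 1  [with Strain=16, Creep=41]  = -58.
Change = -13 − (-58) = 45.

45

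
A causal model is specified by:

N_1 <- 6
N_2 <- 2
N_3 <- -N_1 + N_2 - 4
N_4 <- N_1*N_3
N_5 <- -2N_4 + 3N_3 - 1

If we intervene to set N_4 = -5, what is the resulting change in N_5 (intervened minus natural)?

-86

Intervening sets N_4 = -5 and removes its equation (N_4 <- N_1*N_3).
N_3 = -N_1 + N_2 - 4  [with N_1=6, N_2=2]  = -8
N_5 = -2N_4 + 3N_3 - 1  [with N_4=-5, N_3=-8]  = -15
Without intervention: N_3 = -N_1 + N_2 - 4  [with N_1=6, N_2=2]  = -8; N_4 = N_1*N_3  [with N_1=6, N_3=-8]  = -48; N_5 = -2N_4 + 3N_3 - 1  [with N_4=-48, N_3=-8]  = 71.
Change = -15 − 71 = -86.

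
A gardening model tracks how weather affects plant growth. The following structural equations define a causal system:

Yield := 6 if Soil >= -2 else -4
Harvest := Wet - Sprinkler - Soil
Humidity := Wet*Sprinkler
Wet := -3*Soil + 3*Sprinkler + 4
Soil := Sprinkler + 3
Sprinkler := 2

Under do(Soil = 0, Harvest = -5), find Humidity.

The joint intervention fixes Soil = 0, Harvest = -5, removing each variable's own equation.
Wet = -3*Soil + 3*Sprinkler + 4  [with Soil=0, Sprinkler=2]  = 10
Humidity = Wet*Sprinkler  [with Wet=10, Sprinkler=2]  = 20

20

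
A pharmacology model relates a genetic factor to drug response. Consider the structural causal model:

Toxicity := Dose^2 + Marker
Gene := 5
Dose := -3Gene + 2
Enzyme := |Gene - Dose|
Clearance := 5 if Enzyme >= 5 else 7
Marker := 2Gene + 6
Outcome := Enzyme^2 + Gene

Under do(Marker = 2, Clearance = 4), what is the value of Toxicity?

171

Setting Marker = 2, Clearance = 4 by intervention discards those variables' equations.
Dose = -3Gene + 2  [with Gene=5]  = -13
Toxicity = Dose^2 + Marker  [with Dose=-13, Marker=2]  = 171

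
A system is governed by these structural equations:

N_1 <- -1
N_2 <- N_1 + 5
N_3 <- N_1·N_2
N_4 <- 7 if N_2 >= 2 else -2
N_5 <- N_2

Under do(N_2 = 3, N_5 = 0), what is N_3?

-3

Under do(N_2 = 3, N_5 = 0), each intervened variable's structural equation is replaced by its fixed value.
N_3 = N_1·N_2  [with N_1=-1, N_2=3]  = -3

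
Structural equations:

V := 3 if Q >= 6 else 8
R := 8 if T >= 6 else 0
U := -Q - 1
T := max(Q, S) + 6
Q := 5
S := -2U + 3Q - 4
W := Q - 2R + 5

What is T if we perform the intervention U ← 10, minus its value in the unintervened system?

-18

Under do(U=10), the mechanism U := -Q - 1 is discarded; U is fixed at 10.
S = -2U + 3Q - 4  [with U=10, Q=5]  = -9
T = max(Q, S) + 6  [with Q=5, S=-9]  = 11
Without intervention: U = -Q - 1  [with Q=5]  = -6; S = -2U + 3Q - 4  [with U=-6, Q=5]  = 23; T = max(Q, S) + 6  [with Q=5, S=23]  = 29.
Change = 11 − 29 = -18.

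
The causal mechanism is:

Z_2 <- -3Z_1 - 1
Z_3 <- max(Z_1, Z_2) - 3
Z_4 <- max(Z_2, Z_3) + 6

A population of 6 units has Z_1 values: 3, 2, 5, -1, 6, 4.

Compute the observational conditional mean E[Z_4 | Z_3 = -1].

Conditioning on Z_3=-1 selects the 2 unit(s) with Z_1 ∈ {2, -1}. Their Z_4 values: 5, 8. Mean = 6.5.

6.5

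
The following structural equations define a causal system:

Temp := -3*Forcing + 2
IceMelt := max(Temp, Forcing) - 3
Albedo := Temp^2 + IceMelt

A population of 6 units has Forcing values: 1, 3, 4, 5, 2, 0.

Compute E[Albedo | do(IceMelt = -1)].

55.5

do(IceMelt=-1) breaks IceMelt's dependence on Forcing. With IceMelt=-1 fixed, Albedo across the units is 0, 48, 99, 168, 15, 3, mean 55.5.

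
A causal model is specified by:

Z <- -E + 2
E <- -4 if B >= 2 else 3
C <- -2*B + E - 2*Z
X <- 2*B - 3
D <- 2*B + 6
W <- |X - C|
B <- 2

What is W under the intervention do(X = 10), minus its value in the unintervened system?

Under do(X=10), the mechanism X <- 2*B - 3 is discarded; X is fixed at 10.
E = -4 if B >= 2 else 3  [with B=2]  = -4
Z = -E + 2  [with E=-4]  = 6
C = -2*B + E - 2*Z  [with B=2, E=-4, Z=6]  = -20
W = |X - C|  [with X=10, C=-20]  = 30
Without intervention: X = 2*B - 3  [with B=2]  = 1; E = -4 if B >= 2 else 3  [with B=2]  = -4; Z = -E + 2  [with E=-4]  = 6; C = -2*B + E - 2*Z  [with B=2, E=-4, Z=6]  = -20; W = |X - C|  [with X=1, C=-20]  = 21.
Change = 30 − 21 = 9.

9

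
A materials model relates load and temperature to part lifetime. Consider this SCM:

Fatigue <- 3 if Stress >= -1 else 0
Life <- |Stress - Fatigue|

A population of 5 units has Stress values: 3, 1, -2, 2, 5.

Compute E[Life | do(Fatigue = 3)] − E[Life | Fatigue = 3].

The intervention sets Fatigue=3 in all 5 units regardless of Stress. Recomputing Life per unit gives 0, 2, 5, 1, 2; average 2.
Conditioning on Fatigue=3 selects the 4 unit(s) with Stress ∈ {3, 1, 2, 5}. Their Life values: 0, 2, 1, 2. Mean = 1.25.
Difference = 2 − 1.25 = 0.75.

0.75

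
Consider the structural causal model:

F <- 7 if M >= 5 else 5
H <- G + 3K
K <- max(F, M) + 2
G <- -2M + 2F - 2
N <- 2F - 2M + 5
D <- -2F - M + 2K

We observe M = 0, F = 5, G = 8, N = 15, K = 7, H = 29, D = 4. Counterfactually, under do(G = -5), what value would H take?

16

The intervention breaks the incoming arrows to G: G <- -2M + 2F - 2 no longer applies, and G = -5.
F = 7 if M >= 5 else 5  [with M=0]  = 5
K = max(F, M) + 2  [with F=5, M=0]  = 7
H = G + 3K  [with G=-5, K=7]  = 16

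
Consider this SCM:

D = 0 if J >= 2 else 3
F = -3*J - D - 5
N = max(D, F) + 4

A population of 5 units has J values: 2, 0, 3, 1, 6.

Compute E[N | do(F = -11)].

5.2

The intervention sets F=-11 in all 5 units regardless of J. Recomputing N per unit gives 4, 7, 4, 7, 4; average 5.2.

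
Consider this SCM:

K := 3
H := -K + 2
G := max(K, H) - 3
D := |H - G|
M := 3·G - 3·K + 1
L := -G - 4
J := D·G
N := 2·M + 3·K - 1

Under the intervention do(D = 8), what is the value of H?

-1

The intervention breaks the incoming arrows to D: D := |H - G| no longer applies, and D = 8.
Since H is not a descendant of the intervened variable, it is unaffected.
H = -K + 2  [with K=3]  = -1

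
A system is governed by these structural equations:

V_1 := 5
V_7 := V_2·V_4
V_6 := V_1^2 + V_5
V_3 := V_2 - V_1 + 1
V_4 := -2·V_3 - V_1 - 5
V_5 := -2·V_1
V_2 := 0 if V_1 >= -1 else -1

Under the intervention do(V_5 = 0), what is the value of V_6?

The intervention breaks the incoming arrows to V_5: V_5 := -2·V_1 no longer applies, and V_5 = 0.
V_6 = V_1^2 + V_5  [with V_1=5, V_5=0]  = 25

25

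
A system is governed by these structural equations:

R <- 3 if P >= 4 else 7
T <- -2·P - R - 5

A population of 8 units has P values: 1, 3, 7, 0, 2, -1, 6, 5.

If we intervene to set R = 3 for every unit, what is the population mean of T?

-13.75

do(R=3) breaks R's dependence on P. With R=3 fixed, T across the units is -10, -14, -22, -8, -12, -6, -20, -18, mean -13.75.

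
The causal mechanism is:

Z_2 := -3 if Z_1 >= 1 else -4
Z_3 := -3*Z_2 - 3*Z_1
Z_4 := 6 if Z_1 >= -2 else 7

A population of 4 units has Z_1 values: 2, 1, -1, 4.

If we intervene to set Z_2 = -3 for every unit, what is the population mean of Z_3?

4.5

The intervention sets Z_2=-3 in all 4 units regardless of Z_1. Recomputing Z_3 per unit gives 3, 6, 12, -3; average 4.5.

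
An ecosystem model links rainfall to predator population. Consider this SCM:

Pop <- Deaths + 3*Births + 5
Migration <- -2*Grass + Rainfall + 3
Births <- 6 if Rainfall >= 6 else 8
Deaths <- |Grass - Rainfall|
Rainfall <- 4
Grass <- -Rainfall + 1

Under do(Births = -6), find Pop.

-6

The intervention breaks the incoming arrows to Births: Births <- 6 if Rainfall >= 6 else 8 no longer applies, and Births = -6.
Grass = -Rainfall + 1  [with Rainfall=4]  = -3
Deaths = |Grass - Rainfall|  [with Grass=-3, Rainfall=4]  = 7
Pop = Deaths + 3*Births + 5  [with Deaths=7, Births=-6]  = -6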